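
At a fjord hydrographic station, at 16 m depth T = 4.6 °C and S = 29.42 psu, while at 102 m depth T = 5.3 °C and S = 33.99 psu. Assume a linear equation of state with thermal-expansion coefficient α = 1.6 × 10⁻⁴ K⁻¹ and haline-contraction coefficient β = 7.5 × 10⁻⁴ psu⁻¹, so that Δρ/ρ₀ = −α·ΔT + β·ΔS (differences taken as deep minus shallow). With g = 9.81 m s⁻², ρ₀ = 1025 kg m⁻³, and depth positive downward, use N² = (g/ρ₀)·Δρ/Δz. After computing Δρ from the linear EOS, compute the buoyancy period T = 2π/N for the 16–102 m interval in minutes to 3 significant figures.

5.38 min

ΔT = +0.7 K, ΔS = +4.57 psu (deep − shallow).
Δρ/ρ₀ = −αΔT + βΔS = -1.12 × 10⁻⁴ + 3.4275 × 10⁻³ = 3.3155 × 10⁻³, so Δρ ≈ 3.398 kg m⁻³.
N² = (g/ρ₀)·Δρ/Δz = g·(Δρ/ρ₀)/Δz = 9.81 × 3.3155 × 10⁻³ / 86 = 3.7820 × 10⁻⁴ s⁻².
N = √(3.7820 × 10⁻⁴) = 0.019447 rad s⁻¹ → T = 2π/N = 323.09 s = 5.3848 min ≈ 5.38 min.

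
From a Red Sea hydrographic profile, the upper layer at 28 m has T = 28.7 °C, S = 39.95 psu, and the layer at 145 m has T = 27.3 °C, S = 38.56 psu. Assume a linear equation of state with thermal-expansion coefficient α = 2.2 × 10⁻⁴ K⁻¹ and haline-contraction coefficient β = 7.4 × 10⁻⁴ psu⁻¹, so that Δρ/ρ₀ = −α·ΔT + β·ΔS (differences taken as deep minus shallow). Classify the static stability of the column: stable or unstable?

ΔT = 27.3 − 28.7 = -1.4 K and ΔS = 38.56 − 39.95 = -1.39 psu (deep − shallow).
−αΔT = 3.08 × 10⁻⁴; βΔS = -1.0286 × 10⁻³; sum Δρ/ρ₀ = -7.206 × 10⁻⁴.
Δρ/ρ₀ < 0, so Δρ < 0: deeper water is lighter → statically unstable; the column would overturn.

unstable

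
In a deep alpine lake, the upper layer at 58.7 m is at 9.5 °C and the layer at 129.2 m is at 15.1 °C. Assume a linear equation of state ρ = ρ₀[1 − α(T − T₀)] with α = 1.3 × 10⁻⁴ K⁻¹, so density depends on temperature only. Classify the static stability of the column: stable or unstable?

ΔT = 15.1 − 9.5 = +5.6 K, so Δρ/ρ₀ = −αΔT = -7.28 × 10⁻⁴.
Δρ/ρ₀ < 0, so Δρ < 0: deeper water is lighter → statically unstable; the column would overturn.

unstable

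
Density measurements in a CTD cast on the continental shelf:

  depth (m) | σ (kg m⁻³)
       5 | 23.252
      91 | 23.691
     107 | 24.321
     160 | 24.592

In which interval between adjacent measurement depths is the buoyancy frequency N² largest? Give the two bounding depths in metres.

Compute the density gradient over each adjacent pair:
  5–91 m: Δρ/Δz = 0.439/86 = 5.1 × 10⁻³ kg m⁻⁴
  91–107 m: Δρ/Δz = 0.630/16 = 0.039 kg m⁻⁴
  107–160 m: Δρ/Δz = 0.271/53 = 5.1 × 10⁻³ kg m⁻⁴
The largest gradient is in the 91–107 m interval — the pycnocline.

91–107 m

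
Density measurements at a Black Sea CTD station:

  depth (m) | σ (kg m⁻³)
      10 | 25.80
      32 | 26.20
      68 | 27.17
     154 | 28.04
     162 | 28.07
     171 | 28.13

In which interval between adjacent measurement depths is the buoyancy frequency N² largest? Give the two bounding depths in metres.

32–68 m

Compute the density gradient over each adjacent pair:
  10–32 m: Δρ/Δz = 0.40/22 = 0.018 kg m⁻⁴
  32–68 m: Δρ/Δz = 0.97/36 = 0.027 kg m⁻⁴
  68–154 m: Δρ/Δz = 0.87/86 = 0.010 kg m⁻⁴
  154–162 m: Δρ/Δz = 0.03/8 = 3.7 × 10⁻³ kg m⁻⁴
  162–171 m: Δρ/Δz = 0.06/9 = 6.7 × 10⁻³ kg m⁻⁴
The largest gradient is in the 32–68 m interval — the pycnocline.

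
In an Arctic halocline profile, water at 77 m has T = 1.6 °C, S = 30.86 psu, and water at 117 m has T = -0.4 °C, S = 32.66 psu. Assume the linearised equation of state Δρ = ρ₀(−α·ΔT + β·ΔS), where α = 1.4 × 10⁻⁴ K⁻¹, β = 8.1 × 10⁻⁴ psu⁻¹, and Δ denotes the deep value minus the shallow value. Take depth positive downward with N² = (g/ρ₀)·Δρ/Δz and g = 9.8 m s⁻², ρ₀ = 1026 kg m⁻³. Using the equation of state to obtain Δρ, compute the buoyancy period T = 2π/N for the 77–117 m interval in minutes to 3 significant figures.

5.07 min

ΔT = -2.0 K, ΔS = +1.80 psu (deep − shallow).
Δρ/ρ₀ = −αΔT + βΔS = 2.80 × 10⁻⁴ + 1.458 × 10⁻³ = 1.738 × 10⁻³, so Δρ ≈ 1.783 kg m⁻³.
N² = (g/ρ₀)·Δρ/Δz = g·(Δρ/ρ₀)/Δz = 9.8 × 1.738 × 10⁻³ / 40 = 4.2581 × 10⁻⁴ s⁻².
N = √(4.2581 × 10⁻⁴) = 0.020635 rad s⁻¹ → T = 2π/N = 304.49 s = 5.0748 min ≈ 5.07 min.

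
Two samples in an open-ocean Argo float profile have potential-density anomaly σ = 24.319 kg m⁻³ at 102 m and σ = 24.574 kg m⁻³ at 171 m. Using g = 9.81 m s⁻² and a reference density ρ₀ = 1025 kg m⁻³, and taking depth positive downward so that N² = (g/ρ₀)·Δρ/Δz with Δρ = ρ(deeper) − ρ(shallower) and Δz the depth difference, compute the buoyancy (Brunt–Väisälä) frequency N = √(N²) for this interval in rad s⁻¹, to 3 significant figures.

Δρ = 1024.574 − 1024.319 = 0.255 kg m⁻³ over Δz = 171 − 102 = 69 m.
N² = (9.81/1025) × (0.255/69) = 3.5370 × 10⁻⁵ s⁻².
N = √(3.5370 × 10⁻⁵) = 5.9473 × 10⁻³ rad s⁻¹ ≈ 5.95 × 10⁻³ rad s⁻¹.

5.95 × 10⁻³ rad s⁻¹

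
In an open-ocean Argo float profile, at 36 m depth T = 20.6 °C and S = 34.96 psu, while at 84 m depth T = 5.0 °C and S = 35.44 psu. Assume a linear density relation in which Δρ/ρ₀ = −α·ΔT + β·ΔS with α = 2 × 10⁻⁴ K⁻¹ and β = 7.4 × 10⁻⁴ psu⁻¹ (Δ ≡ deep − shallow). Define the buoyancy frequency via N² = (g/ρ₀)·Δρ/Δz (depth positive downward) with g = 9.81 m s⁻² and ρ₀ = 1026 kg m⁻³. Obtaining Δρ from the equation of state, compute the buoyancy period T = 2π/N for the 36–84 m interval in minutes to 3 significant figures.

3.93 min

ΔT = -15.6 K, ΔS = +0.48 psu (deep − shallow).
Δρ/ρ₀ = −αΔT + βΔS = 3.12 × 10⁻³ + 3.552 × 10⁻⁴ = 3.4752 × 10⁻³, so Δρ ≈ 3.566 kg m⁻³.
N² = (g/ρ₀)·Δρ/Δz = g·(Δρ/ρ₀)/Δz = 9.81 × 3.4752 × 10⁻³ / 48 = 7.1024 × 10⁻⁴ s⁻².
N = √(7.1024 × 10⁻⁴) = 0.026650 rad s⁻¹ → T = 2π/N = 235.77 s = 3.9295 min ≈ 3.93 min.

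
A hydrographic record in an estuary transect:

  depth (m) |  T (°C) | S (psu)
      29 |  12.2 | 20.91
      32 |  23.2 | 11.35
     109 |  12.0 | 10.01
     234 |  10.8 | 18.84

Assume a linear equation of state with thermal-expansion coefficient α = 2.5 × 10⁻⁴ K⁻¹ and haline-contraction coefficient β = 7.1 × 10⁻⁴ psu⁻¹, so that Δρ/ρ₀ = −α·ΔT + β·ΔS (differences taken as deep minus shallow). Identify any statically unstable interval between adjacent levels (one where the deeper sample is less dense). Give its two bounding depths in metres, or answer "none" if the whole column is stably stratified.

29–32 m

Evaluate Δρ/ρ₀ = −αΔT + βΔS across each adjacent pair:
  29–32 m: −αΔT+βΔS = −(2.5 × 10⁻⁴)(+11.0)+(7.1 × 10⁻⁴)(-9.56) = -9.5 × 10⁻³ → UNSTABLE
  32–109 m: −αΔT+βΔS = −(2.5 × 10⁻⁴)(-11.2)+(7.1 × 10⁻⁴)(-1.34) = 1.8 × 10⁻³ → stable
  109–234 m: −αΔT+βΔS = −(2.5 × 10⁻⁴)(-1.2)+(7.1 × 10⁻⁴)(+8.83) = 6.6 × 10⁻³ → stable
The 29–32 m interval has Δρ < 0: lighter water underlies denser water.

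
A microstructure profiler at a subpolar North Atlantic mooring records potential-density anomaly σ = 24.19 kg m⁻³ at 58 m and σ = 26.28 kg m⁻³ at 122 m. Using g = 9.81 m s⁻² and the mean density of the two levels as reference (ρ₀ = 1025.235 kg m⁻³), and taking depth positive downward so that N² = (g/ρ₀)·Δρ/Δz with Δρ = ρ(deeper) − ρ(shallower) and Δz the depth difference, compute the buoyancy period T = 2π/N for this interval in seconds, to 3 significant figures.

Δρ = 1026.28 − 1024.19 = 2.09 kg m⁻³ over Δz = 122 − 58 = 64 m.
N² = (9.81/1025.235) × (2.09/64) = 3.1247 × 10⁻⁴ s⁻².
N = √(3.1247 × 10⁻⁴) = 0.017677 rad s⁻¹, so T = 2π/N = 355.44 s ≈ 355 s.

355 s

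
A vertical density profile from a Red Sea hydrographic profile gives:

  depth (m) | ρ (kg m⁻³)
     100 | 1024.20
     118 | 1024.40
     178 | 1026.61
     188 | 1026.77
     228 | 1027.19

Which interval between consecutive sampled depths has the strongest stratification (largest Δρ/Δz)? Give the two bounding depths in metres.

118–178 m

Compute the density gradient over each adjacent pair:
  100–118 m: Δρ/Δz = 0.20/18 = 0.011 kg m⁻⁴
  118–178 m: Δρ/Δz = 2.21/60 = 0.037 kg m⁻⁴
  178–188 m: Δρ/Δz = 0.16/10 = 0.016 kg m⁻⁴
  188–228 m: Δρ/Δz = 0.42/40 = 0.010 kg m⁻⁴
The largest gradient is in the 118–178 m interval — the pycnocline.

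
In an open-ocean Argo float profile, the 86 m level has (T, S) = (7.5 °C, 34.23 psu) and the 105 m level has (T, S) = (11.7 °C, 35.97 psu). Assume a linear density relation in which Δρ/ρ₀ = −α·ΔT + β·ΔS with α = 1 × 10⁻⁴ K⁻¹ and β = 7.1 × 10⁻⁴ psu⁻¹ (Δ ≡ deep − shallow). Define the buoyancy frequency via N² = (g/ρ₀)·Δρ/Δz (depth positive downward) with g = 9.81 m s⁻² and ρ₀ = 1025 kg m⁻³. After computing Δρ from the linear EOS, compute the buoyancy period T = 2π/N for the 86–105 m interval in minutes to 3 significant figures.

ΔT = +4.2 K, ΔS = +1.74 psu (deep − shallow).
Δρ/ρ₀ = −αΔT + βΔS = -4.20 × 10⁻⁴ + 1.2354 × 10⁻³ = 8.154 × 10⁻⁴, so Δρ ≈ 0.8358 kg m⁻³.
N² = (g/ρ₀)·Δρ/Δz = g·(Δρ/ρ₀)/Δz = 9.81 × 8.154 × 10⁻⁴ / 19 = 4.2100 × 10⁻⁴ s⁻².
N = √(4.2100 × 10⁻⁴) = 0.020518 rad s⁻¹ → T = 2π/N = 306.23 s = 5.1038 min ≈ 5.10 min.

5.10 min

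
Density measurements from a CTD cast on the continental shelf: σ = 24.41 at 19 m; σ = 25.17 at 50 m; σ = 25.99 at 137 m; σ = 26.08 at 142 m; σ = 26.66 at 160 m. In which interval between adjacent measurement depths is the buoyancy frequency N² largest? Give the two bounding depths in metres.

Compute the density gradient over each adjacent pair:
  19–50 m: Δρ/Δz = 0.76/31 = 0.025 kg m⁻⁴
  50–137 m: Δρ/Δz = 0.82/87 = 9.4 × 10⁻³ kg m⁻⁴
  137–142 m: Δρ/Δz = 0.09/5 = 0.018 kg m⁻⁴
  142–160 m: Δρ/Δz = 0.58/18 = 0.032 kg m⁻⁴
The largest gradient is in the 142–160 m interval — the pycnocline.

142–160 m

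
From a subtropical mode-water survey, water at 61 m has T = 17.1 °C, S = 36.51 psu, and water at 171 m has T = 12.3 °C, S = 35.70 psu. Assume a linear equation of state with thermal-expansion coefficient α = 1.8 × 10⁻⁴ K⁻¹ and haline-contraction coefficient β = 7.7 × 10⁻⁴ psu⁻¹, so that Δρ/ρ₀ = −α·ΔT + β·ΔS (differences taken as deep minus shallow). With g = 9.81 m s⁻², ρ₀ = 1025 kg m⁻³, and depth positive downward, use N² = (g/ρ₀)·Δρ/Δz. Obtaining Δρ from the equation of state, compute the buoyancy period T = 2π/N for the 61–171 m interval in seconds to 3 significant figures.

1.36 × 10³ s

ΔT = -4.8 K, ΔS = -0.81 psu (deep − shallow).
Δρ/ρ₀ = −αΔT + βΔS = 8.64 × 10⁻⁴ − 6.237 × 10⁻⁴ = 2.403 × 10⁻⁴, so Δρ ≈ 0.2463 kg m⁻³.
N² = (g/ρ₀)·Δρ/Δz = g·(Δρ/ρ₀)/Δz = 9.81 × 2.403 × 10⁻⁴ / 110 = 2.1430 × 10⁻⁵ s⁻².
N = √(2.1430 × 10⁻⁵) = 4.6293 × 10⁻³ rad s⁻¹ → T = 2π/N = 1.3573 × 10³ s ≈ 1.36 × 10³ s.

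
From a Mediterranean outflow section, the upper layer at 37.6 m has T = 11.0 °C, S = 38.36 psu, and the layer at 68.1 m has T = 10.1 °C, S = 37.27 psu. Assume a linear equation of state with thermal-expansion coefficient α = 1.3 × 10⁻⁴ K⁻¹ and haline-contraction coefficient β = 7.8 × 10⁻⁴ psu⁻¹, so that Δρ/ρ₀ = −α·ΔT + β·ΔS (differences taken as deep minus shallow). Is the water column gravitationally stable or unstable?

unstable

ΔT = 10.1 − 11.0 = -0.9 K and ΔS = 37.27 − 38.36 = -1.09 psu (deep − shallow).
−αΔT = 1.17 × 10⁻⁴; βΔS = -8.502 × 10⁻⁴; sum Δρ/ρ₀ = -7.332 × 10⁻⁴.
Δρ/ρ₀ < 0, so Δρ < 0: deeper water is lighter → statically unstable; the column would overturn.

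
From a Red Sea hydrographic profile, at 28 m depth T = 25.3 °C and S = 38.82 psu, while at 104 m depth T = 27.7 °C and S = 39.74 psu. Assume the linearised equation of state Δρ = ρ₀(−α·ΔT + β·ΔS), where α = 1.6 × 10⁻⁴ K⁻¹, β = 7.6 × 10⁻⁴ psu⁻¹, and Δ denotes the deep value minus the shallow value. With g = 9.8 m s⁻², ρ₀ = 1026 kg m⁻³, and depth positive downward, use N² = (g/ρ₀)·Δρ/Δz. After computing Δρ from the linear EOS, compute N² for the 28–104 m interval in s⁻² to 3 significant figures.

ΔT = +2.4 K, ΔS = +0.92 psu (deep − shallow).
Δρ/ρ₀ = −αΔT + βΔS = -3.84 × 10⁻⁴ + 6.992 × 10⁻⁴ = 3.152 × 10⁻⁴, so Δρ ≈ 0.3234 kg m⁻³.
N² = (g/ρ₀)·Δρ/Δz = g·(Δρ/ρ₀)/Δz = 9.8 × 3.152 × 10⁻⁴ / 76 = 4.0644 × 10⁻⁵ s⁻² ≈ 4.06 × 10⁻⁵ s⁻².

4.06 × 10⁻⁵ s⁻²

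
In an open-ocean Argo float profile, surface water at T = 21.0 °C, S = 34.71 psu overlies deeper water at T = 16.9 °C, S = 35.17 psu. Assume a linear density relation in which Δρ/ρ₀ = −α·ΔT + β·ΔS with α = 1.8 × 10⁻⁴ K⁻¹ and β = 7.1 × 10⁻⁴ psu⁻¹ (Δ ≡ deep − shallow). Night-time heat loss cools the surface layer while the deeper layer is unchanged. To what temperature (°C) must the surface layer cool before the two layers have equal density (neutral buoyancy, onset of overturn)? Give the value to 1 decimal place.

Neutral buoyancy requires Δρ = 0, i.e. −α(T_deep − T_surf′) + β(S_deep − S_surf) = 0.
T_surf′ = T_deep − (β/α)·ΔS = 16.9 − (7.1 × 10⁻⁴/1.8 × 10⁻⁴)·(+0.46) = 15.086 °C.
Cooling required: 21.0 − (15.086) = 5.914 °C.

15.1 °C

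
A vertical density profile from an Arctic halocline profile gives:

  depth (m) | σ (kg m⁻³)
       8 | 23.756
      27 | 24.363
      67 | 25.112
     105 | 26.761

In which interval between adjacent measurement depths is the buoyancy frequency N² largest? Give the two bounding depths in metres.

Compute the density gradient over each adjacent pair:
  8–27 m: Δρ/Δz = 0.607/19 = 0.032 kg m⁻⁴
  27–67 m: Δρ/Δz = 0.749/40 = 0.019 kg m⁻⁴
  67–105 m: Δρ/Δz = 1.649/38 = 0.043 kg m⁻⁴
The largest gradient is in the 67–105 m interval — the pycnocline.

67–105 m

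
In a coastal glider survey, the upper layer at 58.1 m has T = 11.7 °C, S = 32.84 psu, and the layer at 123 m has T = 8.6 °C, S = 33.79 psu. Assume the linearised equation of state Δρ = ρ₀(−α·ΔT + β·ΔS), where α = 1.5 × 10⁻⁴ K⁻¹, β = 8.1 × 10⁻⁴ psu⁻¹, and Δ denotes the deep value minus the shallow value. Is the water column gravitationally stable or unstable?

ΔT = 8.6 − 11.7 = -3.1 K and ΔS = 33.79 − 32.84 = +0.95 psu (deep − shallow).
−αΔT = 4.65 × 10⁻⁴; βΔS = 7.695 × 10⁻⁴; sum Δρ/ρ₀ = 1.2345 × 10⁻³.
Δρ/ρ₀ > 0, so Δρ > 0: deeper water is denser → statically stable.

stable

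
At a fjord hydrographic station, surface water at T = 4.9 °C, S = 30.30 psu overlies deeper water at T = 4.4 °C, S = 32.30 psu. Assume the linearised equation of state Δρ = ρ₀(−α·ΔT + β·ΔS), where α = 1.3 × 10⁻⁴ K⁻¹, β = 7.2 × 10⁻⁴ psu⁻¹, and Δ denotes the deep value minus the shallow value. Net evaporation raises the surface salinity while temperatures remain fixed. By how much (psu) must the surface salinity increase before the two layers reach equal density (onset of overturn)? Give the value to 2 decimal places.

2.09 psu

Neutral buoyancy requires −α(T_deep − T_surf) + β(S_deep − S_surf′) = 0.
S_surf′ = S_deep − (α/β)·ΔT = 32.30 − (1.3 × 10⁻⁴/7.2 × 10⁻⁴)·(-0.5) = 32.3903 psu.
Increase required: 32.3903 − 30.30 = 2.0903 psu.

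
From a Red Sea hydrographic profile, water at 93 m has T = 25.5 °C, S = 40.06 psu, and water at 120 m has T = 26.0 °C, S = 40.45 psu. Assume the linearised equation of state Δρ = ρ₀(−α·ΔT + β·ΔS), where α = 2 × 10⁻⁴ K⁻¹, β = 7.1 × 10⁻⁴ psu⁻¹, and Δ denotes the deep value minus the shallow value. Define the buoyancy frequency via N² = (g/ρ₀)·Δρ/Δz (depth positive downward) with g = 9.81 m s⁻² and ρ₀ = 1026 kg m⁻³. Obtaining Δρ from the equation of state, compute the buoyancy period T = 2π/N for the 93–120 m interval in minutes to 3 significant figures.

ΔT = +0.5 K, ΔS = +0.39 psu (deep − shallow).
Δρ/ρ₀ = −αΔT + βΔS = -1.00 × 10⁻⁴ + 2.769 × 10⁻⁴ = 1.769 × 10⁻⁴, so Δρ ≈ 0.1815 kg m⁻³.
N² = (g/ρ₀)·Δρ/Δz = g·(Δρ/ρ₀)/Δz = 9.81 × 1.769 × 10⁻⁴ / 27 = 6.4274 × 10⁻⁵ s⁻².
N = √(6.4274 × 10⁻⁵) = 8.0171 × 10⁻³ rad s⁻¹ → T = 2π/N = 783.72 s = 13.062 min ≈ 13.1 min.

13.1 min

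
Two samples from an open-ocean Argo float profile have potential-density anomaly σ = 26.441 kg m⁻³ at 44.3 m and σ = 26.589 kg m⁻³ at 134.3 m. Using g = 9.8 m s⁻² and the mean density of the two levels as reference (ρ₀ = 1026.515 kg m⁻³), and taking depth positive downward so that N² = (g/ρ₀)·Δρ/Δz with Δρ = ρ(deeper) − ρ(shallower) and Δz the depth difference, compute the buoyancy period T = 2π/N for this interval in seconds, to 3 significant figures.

Δρ = 1026.589 − 1026.441 = 0.148 kg m⁻³ over Δz = 134.3 − 44.3 = 90 m.
N² = (9.8/1026.515) × (0.148/90) = 1.5699 × 10⁻⁵ s⁻².
N = √(1.5699 × 10⁻⁵) = 3.9622 × 10⁻³ rad s⁻¹, so T = 2π/N = 1.5858 × 10³ s ≈ 1.59 × 10³ s.

1.59 × 10³ s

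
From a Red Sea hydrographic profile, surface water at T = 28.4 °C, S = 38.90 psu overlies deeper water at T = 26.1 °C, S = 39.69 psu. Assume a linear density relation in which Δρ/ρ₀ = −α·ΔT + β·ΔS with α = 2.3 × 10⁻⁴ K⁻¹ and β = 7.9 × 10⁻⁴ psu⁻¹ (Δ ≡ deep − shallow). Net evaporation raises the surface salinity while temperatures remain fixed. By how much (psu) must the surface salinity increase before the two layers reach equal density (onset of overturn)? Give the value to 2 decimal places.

Neutral buoyancy requires −α(T_deep − T_surf) + β(S_deep − S_surf′) = 0.
S_surf′ = S_deep − (α/β)·ΔT = 39.69 − (2.3 × 10⁻⁴/7.9 × 10⁻⁴)·(-2.3) = 40.3596 psu.
Increase required: 40.3596 − 38.90 = 1.4596 psu.

1.46 psu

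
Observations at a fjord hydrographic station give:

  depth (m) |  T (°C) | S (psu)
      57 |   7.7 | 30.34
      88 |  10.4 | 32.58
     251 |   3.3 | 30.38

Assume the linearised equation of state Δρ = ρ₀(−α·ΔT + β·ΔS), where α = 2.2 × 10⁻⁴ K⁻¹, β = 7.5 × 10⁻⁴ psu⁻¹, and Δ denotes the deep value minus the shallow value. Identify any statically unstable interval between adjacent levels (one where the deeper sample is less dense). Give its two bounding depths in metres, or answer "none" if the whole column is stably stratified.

Evaluate Δρ/ρ₀ = −αΔT + βΔS across each adjacent pair:
  57–88 m: −αΔT+βΔS = −(2.2 × 10⁻⁴)(+2.7)+(7.5 × 10⁻⁴)(+2.24) = 1.1 × 10⁻³ → stable
  88–251 m: −αΔT+βΔS = −(2.2 × 10⁻⁴)(-7.1)+(7.5 × 10⁻⁴)(-2.20) = -8.8 × 10⁻⁵ → UNSTABLE
The 88–251 m interval has Δρ < 0: lighter water underlies denser water.

88–251 m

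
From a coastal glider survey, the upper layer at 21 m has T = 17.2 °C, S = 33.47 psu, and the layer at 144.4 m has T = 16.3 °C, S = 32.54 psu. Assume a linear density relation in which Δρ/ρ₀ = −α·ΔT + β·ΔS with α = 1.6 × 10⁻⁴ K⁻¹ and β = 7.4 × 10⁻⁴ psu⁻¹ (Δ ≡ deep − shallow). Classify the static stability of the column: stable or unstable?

ΔT = 16.3 − 17.2 = -0.9 K and ΔS = 32.54 − 33.47 = -0.93 psu (deep − shallow).
−αΔT = 1.44 × 10⁻⁴; βΔS = -6.882 × 10⁻⁴; sum Δρ/ρ₀ = -5.442 × 10⁻⁴.
Δρ/ρ₀ < 0, so Δρ < 0: deeper water is lighter → statically unstable; the column would overturn.

unstable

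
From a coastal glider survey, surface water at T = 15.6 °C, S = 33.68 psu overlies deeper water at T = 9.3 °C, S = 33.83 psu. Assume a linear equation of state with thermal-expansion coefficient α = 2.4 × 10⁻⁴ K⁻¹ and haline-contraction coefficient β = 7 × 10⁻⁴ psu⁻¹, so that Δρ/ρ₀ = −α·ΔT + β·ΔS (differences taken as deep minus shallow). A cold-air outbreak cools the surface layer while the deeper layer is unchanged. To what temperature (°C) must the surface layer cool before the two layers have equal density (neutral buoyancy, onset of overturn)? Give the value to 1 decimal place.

Neutral buoyancy requires Δρ = 0, i.e. −α(T_deep − T_surf′) + β(S_deep − S_surf) = 0.
T_surf′ = T_deep − (β/α)·ΔS = 9.3 − (7 × 10⁻⁴/2.4 × 10⁻⁴)·(+0.15) = 8.863 °C.
Cooling required: 15.6 − (8.863) = 6.737 °C.

8.9 °C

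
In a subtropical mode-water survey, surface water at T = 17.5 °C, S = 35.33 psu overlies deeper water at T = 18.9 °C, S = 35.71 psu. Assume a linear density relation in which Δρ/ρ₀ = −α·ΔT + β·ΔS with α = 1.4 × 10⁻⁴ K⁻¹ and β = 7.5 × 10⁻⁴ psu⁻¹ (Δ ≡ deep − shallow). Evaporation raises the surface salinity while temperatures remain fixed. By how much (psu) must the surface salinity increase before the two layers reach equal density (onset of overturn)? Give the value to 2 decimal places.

Neutral buoyancy requires −α(T_deep − T_surf) + β(S_deep − S_surf′) = 0.
S_surf′ = S_deep − (α/β)·ΔT = 35.71 − (1.4 × 10⁻⁴/7.5 × 10⁻⁴)·(+1.4) = 35.4487 psu.
Increase required: 35.4487 − 35.33 = 0.1187 psu.

0.12 psu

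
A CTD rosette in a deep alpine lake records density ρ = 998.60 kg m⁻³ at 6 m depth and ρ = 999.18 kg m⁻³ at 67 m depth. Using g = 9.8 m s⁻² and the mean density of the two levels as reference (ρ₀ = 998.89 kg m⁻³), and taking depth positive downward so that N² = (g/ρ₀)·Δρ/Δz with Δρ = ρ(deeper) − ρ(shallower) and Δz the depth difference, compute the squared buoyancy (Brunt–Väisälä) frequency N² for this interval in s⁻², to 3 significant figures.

Δρ = 999.18 − 998.60 = 0.58 kg m⁻³ over Δz = 67 − 6 = 61 m.
N² = (9.8/998.89) × (0.58/61) = 9.3284 × 10⁻⁵ s⁻² ≈ 9.33 × 10⁻⁵ s⁻².
A positive N² confirms static stability across the interval.

9.33 × 10⁻⁵ s⁻²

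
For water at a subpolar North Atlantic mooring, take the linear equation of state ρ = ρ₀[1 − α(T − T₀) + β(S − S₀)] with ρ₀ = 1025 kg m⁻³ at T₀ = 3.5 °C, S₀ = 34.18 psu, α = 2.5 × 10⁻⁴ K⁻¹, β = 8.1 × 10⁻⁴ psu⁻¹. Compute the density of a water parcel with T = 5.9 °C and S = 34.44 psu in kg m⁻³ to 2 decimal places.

T − T₀ = +2.4 K, S − S₀ = +0.26 psu.
Bracket = 1 − α·(+2.4) + β·(+0.26) = 1 + (-3.894 × 10⁻⁴) = 0.9996106.
ρ = 1025 × 0.9996106 = 1024.60 kg m⁻³.

1024.60 kg m⁻³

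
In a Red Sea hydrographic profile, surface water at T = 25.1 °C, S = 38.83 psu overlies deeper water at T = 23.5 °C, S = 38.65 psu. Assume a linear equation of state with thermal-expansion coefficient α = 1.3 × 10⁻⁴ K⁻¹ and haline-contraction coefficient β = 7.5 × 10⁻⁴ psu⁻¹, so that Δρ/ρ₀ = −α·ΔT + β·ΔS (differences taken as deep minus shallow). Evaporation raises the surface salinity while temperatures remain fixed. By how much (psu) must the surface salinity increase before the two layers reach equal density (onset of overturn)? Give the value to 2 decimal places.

0.10 psu

Neutral buoyancy requires −α(T_deep − T_surf) + β(S_deep − S_surf′) = 0.
S_surf′ = S_deep − (α/β)·ΔT = 38.65 − (1.3 × 10⁻⁴/7.5 × 10⁻⁴)·(-1.6) = 38.9273 psu.
Increase required: 38.9273 − 38.83 = 0.0973 psu.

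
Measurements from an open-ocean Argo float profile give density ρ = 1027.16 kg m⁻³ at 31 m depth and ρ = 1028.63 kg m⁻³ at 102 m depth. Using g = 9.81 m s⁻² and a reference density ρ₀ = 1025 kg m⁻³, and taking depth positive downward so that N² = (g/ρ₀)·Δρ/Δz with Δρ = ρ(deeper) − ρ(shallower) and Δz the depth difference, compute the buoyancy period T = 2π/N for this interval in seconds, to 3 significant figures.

446 s

Δρ = 1028.63 − 1027.16 = 1.47 kg m⁻³ over Δz = 102 − 31 = 71 m.
N² = (9.81/1025) × (1.47/71) = 1.9815 × 10⁻⁴ s⁻².
N = √(1.9815 × 10⁻⁴) = 0.014077 rad s⁻¹, so T = 2π/N = 446.34 s ≈ 446 s.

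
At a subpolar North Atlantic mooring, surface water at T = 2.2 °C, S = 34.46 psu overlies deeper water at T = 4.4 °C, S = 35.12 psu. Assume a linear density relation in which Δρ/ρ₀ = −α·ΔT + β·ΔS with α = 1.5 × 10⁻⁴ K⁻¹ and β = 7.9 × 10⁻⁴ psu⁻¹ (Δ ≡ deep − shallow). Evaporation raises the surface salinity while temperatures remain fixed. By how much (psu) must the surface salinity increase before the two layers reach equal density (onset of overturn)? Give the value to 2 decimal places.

Neutral buoyancy requires −α(T_deep − T_surf) + β(S_deep − S_surf′) = 0.
S_surf′ = S_deep − (α/β)·ΔT = 35.12 − (1.5 × 10⁻⁴/7.9 × 10⁻⁴)·(+2.2) = 34.7023 psu.
Increase required: 34.7023 − 34.46 = 0.2423 psu.

0.24 psu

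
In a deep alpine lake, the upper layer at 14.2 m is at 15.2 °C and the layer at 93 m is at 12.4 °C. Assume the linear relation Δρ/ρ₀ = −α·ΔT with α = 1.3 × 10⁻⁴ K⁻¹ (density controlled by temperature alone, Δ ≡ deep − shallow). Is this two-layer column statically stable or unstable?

ΔT = 12.4 − 15.2 = -2.8 K, so Δρ/ρ₀ = −αΔT = 3.64 × 10⁻⁴.
Δρ/ρ₀ > 0, so Δρ > 0: deeper water is denser → statically stable.

stable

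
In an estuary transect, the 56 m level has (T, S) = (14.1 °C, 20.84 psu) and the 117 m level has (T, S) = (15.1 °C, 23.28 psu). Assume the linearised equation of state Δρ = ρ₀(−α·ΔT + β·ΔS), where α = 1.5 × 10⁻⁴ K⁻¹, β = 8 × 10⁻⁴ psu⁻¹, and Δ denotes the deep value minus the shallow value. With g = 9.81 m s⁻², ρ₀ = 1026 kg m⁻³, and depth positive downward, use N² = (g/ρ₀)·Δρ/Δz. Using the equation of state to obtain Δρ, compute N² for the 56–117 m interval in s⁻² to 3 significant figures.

ΔT = +1.0 K, ΔS = +2.44 psu (deep − shallow).
Δρ/ρ₀ = −αΔT + βΔS = -1.50 × 10⁻⁴ + 1.952 × 10⁻³ = 1.802 × 10⁻³, so Δρ ≈ 1.849 kg m⁻³.
N² = (g/ρ₀)·Δρ/Δz = g·(Δρ/ρ₀)/Δz = 9.81 × 1.802 × 10⁻³ / 61 = 2.8980 × 10⁻⁴ s⁻² ≈ 2.90 × 10⁻⁴ s⁻².

2.90 × 10⁻⁴ s⁻²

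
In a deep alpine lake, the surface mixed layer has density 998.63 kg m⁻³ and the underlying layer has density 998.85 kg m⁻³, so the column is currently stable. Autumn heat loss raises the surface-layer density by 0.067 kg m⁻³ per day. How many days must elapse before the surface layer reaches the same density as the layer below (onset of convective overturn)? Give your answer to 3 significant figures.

3.28 days

Density deficit of the surface layer: 998.85 − 998.63 = 0.22 kg m⁻³.
Required change = 0.22 / 0.067 = 3.28 days.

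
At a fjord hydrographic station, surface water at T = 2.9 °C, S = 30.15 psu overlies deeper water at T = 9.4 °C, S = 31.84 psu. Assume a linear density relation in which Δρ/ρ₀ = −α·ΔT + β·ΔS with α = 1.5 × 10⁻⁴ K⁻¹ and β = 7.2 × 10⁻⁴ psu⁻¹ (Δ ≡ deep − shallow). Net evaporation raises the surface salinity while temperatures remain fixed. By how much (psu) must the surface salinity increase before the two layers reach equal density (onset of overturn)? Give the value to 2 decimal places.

0.34 psu

Neutral buoyancy requires −α(T_deep − T_surf) + β(S_deep − S_surf′) = 0.
S_surf′ = S_deep − (α/β)·ΔT = 31.84 − (1.5 × 10⁻⁴/7.2 × 10⁻⁴)·(+6.5) = 30.4858 psu.
Increase required: 30.4858 − 30.15 = 0.3358 psu.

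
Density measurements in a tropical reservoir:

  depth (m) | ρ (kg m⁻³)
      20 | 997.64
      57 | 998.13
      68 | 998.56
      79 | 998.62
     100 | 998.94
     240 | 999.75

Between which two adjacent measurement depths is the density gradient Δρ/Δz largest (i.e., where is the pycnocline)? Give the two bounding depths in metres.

57–68 m

Compute the density gradient over each adjacent pair:
  20–57 m: Δρ/Δz = 0.49/37 = 0.013 kg m⁻⁴
  57–68 m: Δρ/Δz = 0.43/11 = 0.039 kg m⁻⁴
  68–79 m: Δρ/Δz = 0.06/11 = 5.5 × 10⁻³ kg m⁻⁴
  79–100 m: Δρ/Δz = 0.32/21 = 0.015 kg m⁻⁴
  100–240 m: Δρ/Δz = 0.81/140 = 5.8 × 10⁻³ kg m⁻⁴
The largest gradient is in the 57–68 m interval — the pycnocline.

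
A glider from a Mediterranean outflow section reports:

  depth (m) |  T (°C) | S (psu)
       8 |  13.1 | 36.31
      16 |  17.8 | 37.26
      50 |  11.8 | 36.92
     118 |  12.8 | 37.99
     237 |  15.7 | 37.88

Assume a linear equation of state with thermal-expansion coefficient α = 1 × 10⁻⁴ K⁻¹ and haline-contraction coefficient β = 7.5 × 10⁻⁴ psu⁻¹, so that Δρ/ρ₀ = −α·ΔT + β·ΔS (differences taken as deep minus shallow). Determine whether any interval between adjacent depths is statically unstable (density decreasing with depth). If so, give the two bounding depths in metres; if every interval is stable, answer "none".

118–237 m

Evaluate Δρ/ρ₀ = −αΔT + βΔS across each adjacent pair:
  8–16 m: −αΔT+βΔS = −(1 × 10⁻⁴)(+4.7)+(7.5 × 10⁻⁴)(+0.95) = 2.4 × 10⁻⁴ → stable
  16–50 m: −αΔT+βΔS = −(1 × 10⁻⁴)(-6.0)+(7.5 × 10⁻⁴)(-0.34) = 3.5 × 10⁻⁴ → stable
  50–118 m: −αΔT+βΔS = −(1 × 10⁻⁴)(+1.0)+(7.5 × 10⁻⁴)(+1.07) = 7.0 × 10⁻⁴ → stable
  118–237 m: −αΔT+βΔS = −(1 × 10⁻⁴)(+2.9)+(7.5 × 10⁻⁴)(-0.11) = -3.7 × 10⁻⁴ → UNSTABLE
The 118–237 m interval has Δρ < 0: lighter water underlies denser water.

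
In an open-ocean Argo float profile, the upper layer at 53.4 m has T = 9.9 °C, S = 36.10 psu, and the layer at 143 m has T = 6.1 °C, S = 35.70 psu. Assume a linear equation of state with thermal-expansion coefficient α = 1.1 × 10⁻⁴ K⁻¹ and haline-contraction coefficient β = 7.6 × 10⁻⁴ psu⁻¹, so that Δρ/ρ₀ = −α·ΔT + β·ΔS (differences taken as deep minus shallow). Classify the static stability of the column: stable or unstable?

stable

ΔT = 6.1 − 9.9 = -3.8 K and ΔS = 35.70 − 36.10 = -0.40 psu (deep − shallow).
−αΔT = 4.18 × 10⁻⁴; βΔS = -3.04 × 10⁻⁴; sum Δρ/ρ₀ = 1.14 × 10⁻⁴.
Δρ/ρ₀ > 0, so Δρ > 0: deeper water is denser → statically stable.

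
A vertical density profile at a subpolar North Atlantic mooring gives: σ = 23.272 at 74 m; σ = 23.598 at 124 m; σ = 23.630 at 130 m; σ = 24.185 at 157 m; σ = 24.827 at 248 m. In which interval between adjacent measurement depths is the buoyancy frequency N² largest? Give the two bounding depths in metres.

130–157 m

Compute the density gradient over each adjacent pair:
  74–124 m: Δρ/Δz = 0.326/50 = 6.5 × 10⁻³ kg m⁻⁴
  124–130 m: Δρ/Δz = 0.032/6 = 5.3 × 10⁻³ kg m⁻⁴
  130–157 m: Δρ/Δz = 0.555/27 = 0.021 kg m⁻⁴
  157–248 m: Δρ/Δz = 0.642/91 = 7.1 × 10⁻³ kg m⁻⁴
The largest gradient is in the 130–157 m interval — the pycnocline.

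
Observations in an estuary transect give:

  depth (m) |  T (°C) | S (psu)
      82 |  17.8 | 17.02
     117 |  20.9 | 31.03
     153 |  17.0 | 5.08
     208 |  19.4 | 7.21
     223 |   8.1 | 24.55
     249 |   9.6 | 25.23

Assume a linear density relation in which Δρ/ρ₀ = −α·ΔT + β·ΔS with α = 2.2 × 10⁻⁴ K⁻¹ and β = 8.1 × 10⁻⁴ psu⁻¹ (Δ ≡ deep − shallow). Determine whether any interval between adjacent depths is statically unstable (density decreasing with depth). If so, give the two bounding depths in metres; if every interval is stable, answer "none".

117–153 m

Evaluate Δρ/ρ₀ = −αΔT + βΔS across each adjacent pair:
  82–117 m: −αΔT+βΔS = −(2.2 × 10⁻⁴)(+3.1)+(8.1 × 10⁻⁴)(+14.01) = 0.011 → stable
  117–153 m: −αΔT+βΔS = −(2.2 × 10⁻⁴)(-3.9)+(8.1 × 10⁻⁴)(-25.95) = -0.020 → UNSTABLE
  153–208 m: −αΔT+βΔS = −(2.2 × 10⁻⁴)(+2.4)+(8.1 × 10⁻⁴)(+2.13) = 1.2 × 10⁻³ → stable
  208–223 m: −αΔT+βΔS = −(2.2 × 10⁻⁴)(-11.3)+(8.1 × 10⁻⁴)(+17.34) = 0.017 → stable
  223–249 m: −αΔT+βΔS = −(2.2 × 10⁻⁴)(+1.5)+(8.1 × 10⁻⁴)(+0.68) = 2.2 × 10⁻⁴ → stable
The 117–153 m interval has Δρ < 0: lighter water underlies denser water.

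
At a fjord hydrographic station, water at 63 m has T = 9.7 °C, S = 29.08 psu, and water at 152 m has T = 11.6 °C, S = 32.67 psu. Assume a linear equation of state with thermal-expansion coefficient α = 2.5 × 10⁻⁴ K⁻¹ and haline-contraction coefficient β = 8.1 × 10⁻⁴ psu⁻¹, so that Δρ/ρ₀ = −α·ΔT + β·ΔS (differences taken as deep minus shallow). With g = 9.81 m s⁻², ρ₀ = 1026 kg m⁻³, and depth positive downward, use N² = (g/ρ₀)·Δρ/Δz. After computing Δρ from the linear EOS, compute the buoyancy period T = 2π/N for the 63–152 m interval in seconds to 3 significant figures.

384 s

ΔT = +1.9 K, ΔS = +3.59 psu (deep − shallow).
Δρ/ρ₀ = −αΔT + βΔS = -4.75 × 10⁻⁴ + 2.9079 × 10⁻³ = 2.4329 × 10⁻³, so Δρ ≈ 2.496 kg m⁻³.
N² = (g/ρ₀)·Δρ/Δz = g·(Δρ/ρ₀)/Δz = 9.81 × 2.4329 × 10⁻³ / 89 = 2.6817 × 10⁻⁴ s⁻².
N = √(2.6817 × 10⁻⁴) = 0.016376 rad s⁻¹ → T = 2π/N = 383.68 s ≈ 384 s.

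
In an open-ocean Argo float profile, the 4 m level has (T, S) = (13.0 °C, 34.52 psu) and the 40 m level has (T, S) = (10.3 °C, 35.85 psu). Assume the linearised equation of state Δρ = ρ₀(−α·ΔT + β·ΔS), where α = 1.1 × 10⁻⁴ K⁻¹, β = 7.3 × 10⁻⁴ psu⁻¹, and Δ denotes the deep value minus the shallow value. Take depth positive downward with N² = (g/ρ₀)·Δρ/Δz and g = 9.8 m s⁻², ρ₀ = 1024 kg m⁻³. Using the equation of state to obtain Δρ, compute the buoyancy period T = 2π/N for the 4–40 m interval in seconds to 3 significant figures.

338 s

ΔT = -2.7 K, ΔS = +1.33 psu (deep − shallow).
Δρ/ρ₀ = −αΔT + βΔS = 2.97 × 10⁻⁴ + 9.709 × 10⁻⁴ = 1.2679 × 10⁻³, so Δρ ≈ 1.298 kg m⁻³.
N² = (g/ρ₀)·Δρ/Δz = g·(Δρ/ρ₀)/Δz = 9.8 × 1.2679 × 10⁻³ / 36 = 3.4515 × 10⁻⁴ s⁻².
N = √(3.4515 × 10⁻⁴) = 0.018578 rad s⁻¹ → T = 2π/N = 338.21 s ≈ 338 s.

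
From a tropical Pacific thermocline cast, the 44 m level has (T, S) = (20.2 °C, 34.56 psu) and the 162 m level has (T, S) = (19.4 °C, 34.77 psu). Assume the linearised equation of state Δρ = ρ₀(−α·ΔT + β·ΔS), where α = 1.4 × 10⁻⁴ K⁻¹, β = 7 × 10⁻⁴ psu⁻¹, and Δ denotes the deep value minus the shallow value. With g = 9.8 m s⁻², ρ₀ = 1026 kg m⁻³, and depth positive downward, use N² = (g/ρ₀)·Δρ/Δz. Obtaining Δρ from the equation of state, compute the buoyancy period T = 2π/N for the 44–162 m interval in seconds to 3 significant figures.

ΔT = -0.8 K, ΔS = +0.21 psu (deep − shallow).
Δρ/ρ₀ = −αΔT + βΔS = 1.12 × 10⁻⁴ + 1.47 × 10⁻⁴ = 2.59 × 10⁻⁴, so Δρ ≈ 0.2657 kg m⁻³.
N² = (g/ρ₀)·Δρ/Δz = g·(Δρ/ρ₀)/Δz = 9.8 × 2.59 × 10⁻⁴ / 118 = 2.1510 × 10⁻⁵ s⁻².
N = √(2.1510 × 10⁻⁵) = 4.6379 × 10⁻³ rad s⁻¹ → T = 2π/N = 1.3547 × 10³ s ≈ 1.35 × 10³ s.

1.35 × 10³ s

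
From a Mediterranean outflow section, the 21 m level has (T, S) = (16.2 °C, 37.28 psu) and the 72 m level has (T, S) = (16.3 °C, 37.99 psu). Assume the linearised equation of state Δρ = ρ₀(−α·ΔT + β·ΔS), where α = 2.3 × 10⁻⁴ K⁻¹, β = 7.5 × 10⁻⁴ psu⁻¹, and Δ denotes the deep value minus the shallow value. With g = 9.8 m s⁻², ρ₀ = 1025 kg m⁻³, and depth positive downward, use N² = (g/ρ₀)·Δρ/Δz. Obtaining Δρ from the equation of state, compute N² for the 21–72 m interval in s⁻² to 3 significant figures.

ΔT = +0.1 K, ΔS = +0.71 psu (deep − shallow).
Δρ/ρ₀ = −αΔT + βΔS = -2.30 × 10⁻⁵ + 5.325 × 10⁻⁴ = 5.095 × 10⁻⁴, so Δρ ≈ 0.5222 kg m⁻³.
N² = (g/ρ₀)·Δρ/Δz = g·(Δρ/ρ₀)/Δz = 9.8 × 5.095 × 10⁻⁴ / 51 = 9.7904 × 10⁻⁵ s⁻² ≈ 9.79 × 10⁻⁵ s⁻².

9.79 × 10⁻⁵ s⁻²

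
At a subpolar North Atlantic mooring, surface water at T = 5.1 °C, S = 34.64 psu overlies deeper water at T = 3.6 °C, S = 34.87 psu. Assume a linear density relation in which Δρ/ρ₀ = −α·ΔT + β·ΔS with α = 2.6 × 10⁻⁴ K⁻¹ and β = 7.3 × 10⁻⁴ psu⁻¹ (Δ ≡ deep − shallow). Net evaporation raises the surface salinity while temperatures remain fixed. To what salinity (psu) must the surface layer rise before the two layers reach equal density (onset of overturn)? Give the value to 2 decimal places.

35.40 psu

Neutral buoyancy requires −α(T_deep − T_surf) + β(S_deep − S_surf′) = 0.
S_surf′ = S_deep − (α/β)·ΔT = 34.87 − (2.6 × 10⁻⁴/7.3 × 10⁻⁴)·(-1.5) = 35.4042 psu.
Increase required: 35.4042 − 34.64 = 0.7642 psu.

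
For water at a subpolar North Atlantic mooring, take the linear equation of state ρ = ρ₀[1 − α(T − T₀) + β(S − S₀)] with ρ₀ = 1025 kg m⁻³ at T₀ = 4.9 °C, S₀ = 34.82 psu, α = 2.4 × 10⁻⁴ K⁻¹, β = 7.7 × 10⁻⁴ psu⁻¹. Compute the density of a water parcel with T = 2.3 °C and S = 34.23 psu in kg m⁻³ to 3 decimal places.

T − T₀ = -2.6 K, S − S₀ = -0.59 psu.
Bracket = 1 − α·(-2.6) + β·(-0.59) = 1 + (1.697 × 10⁻⁴) = 1.0001697.
ρ = 1025 × 1.0001697 = 1025.174 kg m⁻³.

1025.174 kg m⁻³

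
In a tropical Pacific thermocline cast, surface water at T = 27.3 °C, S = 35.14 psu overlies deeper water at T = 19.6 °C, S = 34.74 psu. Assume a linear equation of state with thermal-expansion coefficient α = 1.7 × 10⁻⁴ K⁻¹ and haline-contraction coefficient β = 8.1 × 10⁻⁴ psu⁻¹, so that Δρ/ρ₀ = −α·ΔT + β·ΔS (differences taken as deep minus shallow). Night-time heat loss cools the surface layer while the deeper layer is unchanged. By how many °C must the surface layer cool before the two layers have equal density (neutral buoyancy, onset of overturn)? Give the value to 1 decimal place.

Neutral buoyancy requires Δρ = 0, i.e. −α(T_deep − T_surf′) + β(S_deep − S_surf) = 0.
T_surf′ = T_deep − (β/α)·ΔS = 19.6 − (8.1 × 10⁻⁴/1.7 × 10⁻⁴)·(-0.40) = 21.506 °C.
Cooling required: 27.3 − (21.506) = 5.794 °C.

5.8 °C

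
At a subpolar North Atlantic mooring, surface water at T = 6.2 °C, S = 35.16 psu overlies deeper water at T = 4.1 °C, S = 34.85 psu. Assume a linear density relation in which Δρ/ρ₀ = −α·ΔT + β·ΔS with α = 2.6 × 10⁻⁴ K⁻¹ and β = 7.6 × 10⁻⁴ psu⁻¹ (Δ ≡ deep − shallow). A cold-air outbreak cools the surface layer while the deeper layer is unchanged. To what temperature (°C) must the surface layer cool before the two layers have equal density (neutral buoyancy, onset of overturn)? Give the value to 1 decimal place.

5.0 °C

Neutral buoyancy requires Δρ = 0, i.e. −α(T_deep − T_surf′) + β(S_deep − S_surf) = 0.
T_surf′ = T_deep − (β/α)·ΔS = 4.1 − (7.6 × 10⁻⁴/2.6 × 10⁻⁴)·(-0.31) = 5.006 °C.
Cooling required: 6.2 − (5.006) = 1.194 °C.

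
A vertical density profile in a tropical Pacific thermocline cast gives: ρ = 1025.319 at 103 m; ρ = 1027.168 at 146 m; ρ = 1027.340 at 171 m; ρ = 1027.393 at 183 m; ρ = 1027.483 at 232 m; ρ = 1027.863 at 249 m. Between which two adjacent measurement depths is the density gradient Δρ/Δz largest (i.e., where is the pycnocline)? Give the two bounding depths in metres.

Compute the density gradient over each adjacent pair:
  103–146 m: Δρ/Δz = 1.849/43 = 0.043 kg m⁻⁴
  146–171 m: Δρ/Δz = 0.172/25 = 6.9 × 10⁻³ kg m⁻⁴
  171–183 m: Δρ/Δz = 0.053/12 = 4.4 × 10⁻³ kg m⁻⁴
  183–232 m: Δρ/Δz = 0.090/49 = 1.8 × 10⁻³ kg m⁻⁴
  232–249 m: Δρ/Δz = 0.380/17 = 0.022 kg m⁻⁴
The largest gradient is in the 103–146 m interval — the pycnocline.

103–146 m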